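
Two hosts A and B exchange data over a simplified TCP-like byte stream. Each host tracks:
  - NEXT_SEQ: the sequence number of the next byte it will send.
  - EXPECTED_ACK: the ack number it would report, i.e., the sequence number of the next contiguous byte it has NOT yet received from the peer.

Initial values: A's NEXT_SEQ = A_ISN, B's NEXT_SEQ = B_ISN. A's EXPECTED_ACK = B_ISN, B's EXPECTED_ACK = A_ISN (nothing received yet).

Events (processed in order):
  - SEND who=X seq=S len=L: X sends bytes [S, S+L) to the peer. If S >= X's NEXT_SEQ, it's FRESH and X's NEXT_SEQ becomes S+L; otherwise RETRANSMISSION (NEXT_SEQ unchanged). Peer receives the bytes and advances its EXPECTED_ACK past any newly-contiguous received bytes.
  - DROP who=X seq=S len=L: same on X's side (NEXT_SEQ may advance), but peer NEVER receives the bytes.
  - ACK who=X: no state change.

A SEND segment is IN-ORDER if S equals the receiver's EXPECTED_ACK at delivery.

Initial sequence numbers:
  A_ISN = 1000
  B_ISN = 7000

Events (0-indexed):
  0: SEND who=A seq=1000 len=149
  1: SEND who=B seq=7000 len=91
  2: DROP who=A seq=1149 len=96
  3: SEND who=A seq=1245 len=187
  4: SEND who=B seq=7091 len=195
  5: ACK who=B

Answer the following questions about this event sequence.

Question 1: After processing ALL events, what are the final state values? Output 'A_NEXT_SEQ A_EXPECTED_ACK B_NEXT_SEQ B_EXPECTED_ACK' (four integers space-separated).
After event 0: A_seq=1149 A_ack=7000 B_seq=7000 B_ack=1149
After event 1: A_seq=1149 A_ack=7091 B_seq=7091 B_ack=1149
After event 2: A_seq=1245 A_ack=7091 B_seq=7091 B_ack=1149
After event 3: A_seq=1432 A_ack=7091 B_seq=7091 B_ack=1149
After event 4: A_seq=1432 A_ack=7286 B_seq=7286 B_ack=1149
After event 5: A_seq=1432 A_ack=7286 B_seq=7286 B_ack=1149

Answer: 1432 7286 7286 1149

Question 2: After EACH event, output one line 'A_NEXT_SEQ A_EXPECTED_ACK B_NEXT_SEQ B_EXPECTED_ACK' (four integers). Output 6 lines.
1149 7000 7000 1149
1149 7091 7091 1149
1245 7091 7091 1149
1432 7091 7091 1149
1432 7286 7286 1149
1432 7286 7286 1149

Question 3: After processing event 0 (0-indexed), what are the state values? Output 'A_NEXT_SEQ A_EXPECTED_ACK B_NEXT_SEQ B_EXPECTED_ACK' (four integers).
After event 0: A_seq=1149 A_ack=7000 B_seq=7000 B_ack=1149

1149 7000 7000 1149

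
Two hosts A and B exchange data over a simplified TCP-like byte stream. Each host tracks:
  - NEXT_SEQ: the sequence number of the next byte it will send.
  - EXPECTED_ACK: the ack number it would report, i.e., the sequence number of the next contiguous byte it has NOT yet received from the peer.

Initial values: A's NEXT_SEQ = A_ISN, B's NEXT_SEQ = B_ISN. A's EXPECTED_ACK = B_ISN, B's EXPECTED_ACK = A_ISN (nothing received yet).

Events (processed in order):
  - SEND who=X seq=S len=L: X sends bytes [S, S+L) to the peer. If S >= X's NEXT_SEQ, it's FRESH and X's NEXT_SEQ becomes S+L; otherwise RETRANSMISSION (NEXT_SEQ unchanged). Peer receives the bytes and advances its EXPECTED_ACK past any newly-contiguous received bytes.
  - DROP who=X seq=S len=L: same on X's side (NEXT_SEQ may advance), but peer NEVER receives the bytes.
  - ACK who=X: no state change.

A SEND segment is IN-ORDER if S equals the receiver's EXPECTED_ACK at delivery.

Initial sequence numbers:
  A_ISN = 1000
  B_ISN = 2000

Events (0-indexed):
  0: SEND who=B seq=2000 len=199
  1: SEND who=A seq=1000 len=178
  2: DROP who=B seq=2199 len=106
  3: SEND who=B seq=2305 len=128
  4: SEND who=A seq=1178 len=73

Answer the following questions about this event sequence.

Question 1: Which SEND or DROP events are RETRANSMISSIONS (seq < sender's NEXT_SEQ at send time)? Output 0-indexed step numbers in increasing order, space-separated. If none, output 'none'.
Answer: none

Derivation:
Step 0: SEND seq=2000 -> fresh
Step 1: SEND seq=1000 -> fresh
Step 2: DROP seq=2199 -> fresh
Step 3: SEND seq=2305 -> fresh
Step 4: SEND seq=1178 -> fresh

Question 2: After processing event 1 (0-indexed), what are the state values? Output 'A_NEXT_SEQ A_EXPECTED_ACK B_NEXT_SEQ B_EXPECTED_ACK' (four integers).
After event 0: A_seq=1000 A_ack=2199 B_seq=2199 B_ack=1000
After event 1: A_seq=1178 A_ack=2199 B_seq=2199 B_ack=1178

1178 2199 2199 1178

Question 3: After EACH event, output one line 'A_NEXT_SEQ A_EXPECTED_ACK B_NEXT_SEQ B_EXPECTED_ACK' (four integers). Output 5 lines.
1000 2199 2199 1000
1178 2199 2199 1178
1178 2199 2305 1178
1178 2199 2433 1178
1251 2199 2433 1251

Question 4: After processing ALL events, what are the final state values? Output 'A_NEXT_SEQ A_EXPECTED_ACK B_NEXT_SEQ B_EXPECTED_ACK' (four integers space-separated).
After event 0: A_seq=1000 A_ack=2199 B_seq=2199 B_ack=1000
After event 1: A_seq=1178 A_ack=2199 B_seq=2199 B_ack=1178
After event 2: A_seq=1178 A_ack=2199 B_seq=2305 B_ack=1178
After event 3: A_seq=1178 A_ack=2199 B_seq=2433 B_ack=1178
After event 4: A_seq=1251 A_ack=2199 B_seq=2433 B_ack=1251

Answer: 1251 2199 2433 1251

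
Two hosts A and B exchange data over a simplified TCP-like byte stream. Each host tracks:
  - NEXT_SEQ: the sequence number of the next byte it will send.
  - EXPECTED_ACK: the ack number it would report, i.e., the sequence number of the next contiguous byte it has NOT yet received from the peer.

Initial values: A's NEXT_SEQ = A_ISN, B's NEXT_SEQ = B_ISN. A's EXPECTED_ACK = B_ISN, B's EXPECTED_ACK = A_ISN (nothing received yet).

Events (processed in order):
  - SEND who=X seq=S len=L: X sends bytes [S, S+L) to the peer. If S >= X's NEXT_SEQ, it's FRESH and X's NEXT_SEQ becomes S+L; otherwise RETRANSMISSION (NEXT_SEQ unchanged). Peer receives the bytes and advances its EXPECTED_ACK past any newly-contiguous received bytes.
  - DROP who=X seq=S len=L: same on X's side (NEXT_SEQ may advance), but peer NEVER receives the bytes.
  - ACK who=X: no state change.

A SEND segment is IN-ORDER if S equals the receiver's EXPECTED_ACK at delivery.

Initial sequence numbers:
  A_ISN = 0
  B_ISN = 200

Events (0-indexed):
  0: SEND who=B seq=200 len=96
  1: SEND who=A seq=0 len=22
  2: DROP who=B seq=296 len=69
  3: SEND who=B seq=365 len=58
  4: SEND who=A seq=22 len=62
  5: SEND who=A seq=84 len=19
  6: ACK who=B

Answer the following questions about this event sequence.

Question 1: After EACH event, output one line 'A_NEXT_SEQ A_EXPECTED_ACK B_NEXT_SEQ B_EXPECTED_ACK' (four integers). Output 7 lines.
0 296 296 0
22 296 296 22
22 296 365 22
22 296 423 22
84 296 423 84
103 296 423 103
103 296 423 103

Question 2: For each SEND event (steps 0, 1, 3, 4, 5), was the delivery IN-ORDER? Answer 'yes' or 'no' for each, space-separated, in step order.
Step 0: SEND seq=200 -> in-order
Step 1: SEND seq=0 -> in-order
Step 3: SEND seq=365 -> out-of-order
Step 4: SEND seq=22 -> in-order
Step 5: SEND seq=84 -> in-order

Answer: yes yes no yes yes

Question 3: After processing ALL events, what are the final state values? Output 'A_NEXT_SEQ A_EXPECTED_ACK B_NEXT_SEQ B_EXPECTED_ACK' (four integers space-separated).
After event 0: A_seq=0 A_ack=296 B_seq=296 B_ack=0
After event 1: A_seq=22 A_ack=296 B_seq=296 B_ack=22
After event 2: A_seq=22 A_ack=296 B_seq=365 B_ack=22
After event 3: A_seq=22 A_ack=296 B_seq=423 B_ack=22
After event 4: A_seq=84 A_ack=296 B_seq=423 B_ack=84
After event 5: A_seq=103 A_ack=296 B_seq=423 B_ack=103
After event 6: A_seq=103 A_ack=296 B_seq=423 B_ack=103

Answer: 103 296 423 103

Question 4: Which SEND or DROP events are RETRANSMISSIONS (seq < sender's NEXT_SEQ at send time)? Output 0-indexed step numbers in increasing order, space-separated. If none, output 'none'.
Step 0: SEND seq=200 -> fresh
Step 1: SEND seq=0 -> fresh
Step 2: DROP seq=296 -> fresh
Step 3: SEND seq=365 -> fresh
Step 4: SEND seq=22 -> fresh
Step 5: SEND seq=84 -> fresh

Answer: none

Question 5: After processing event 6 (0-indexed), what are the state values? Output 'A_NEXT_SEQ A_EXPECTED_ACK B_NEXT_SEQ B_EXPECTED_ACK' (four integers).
After event 0: A_seq=0 A_ack=296 B_seq=296 B_ack=0
After event 1: A_seq=22 A_ack=296 B_seq=296 B_ack=22
After event 2: A_seq=22 A_ack=296 B_seq=365 B_ack=22
After event 3: A_seq=22 A_ack=296 B_seq=423 B_ack=22
After event 4: A_seq=84 A_ack=296 B_seq=423 B_ack=84
After event 5: A_seq=103 A_ack=296 B_seq=423 B_ack=103
After event 6: A_seq=103 A_ack=296 B_seq=423 B_ack=103

103 296 423 103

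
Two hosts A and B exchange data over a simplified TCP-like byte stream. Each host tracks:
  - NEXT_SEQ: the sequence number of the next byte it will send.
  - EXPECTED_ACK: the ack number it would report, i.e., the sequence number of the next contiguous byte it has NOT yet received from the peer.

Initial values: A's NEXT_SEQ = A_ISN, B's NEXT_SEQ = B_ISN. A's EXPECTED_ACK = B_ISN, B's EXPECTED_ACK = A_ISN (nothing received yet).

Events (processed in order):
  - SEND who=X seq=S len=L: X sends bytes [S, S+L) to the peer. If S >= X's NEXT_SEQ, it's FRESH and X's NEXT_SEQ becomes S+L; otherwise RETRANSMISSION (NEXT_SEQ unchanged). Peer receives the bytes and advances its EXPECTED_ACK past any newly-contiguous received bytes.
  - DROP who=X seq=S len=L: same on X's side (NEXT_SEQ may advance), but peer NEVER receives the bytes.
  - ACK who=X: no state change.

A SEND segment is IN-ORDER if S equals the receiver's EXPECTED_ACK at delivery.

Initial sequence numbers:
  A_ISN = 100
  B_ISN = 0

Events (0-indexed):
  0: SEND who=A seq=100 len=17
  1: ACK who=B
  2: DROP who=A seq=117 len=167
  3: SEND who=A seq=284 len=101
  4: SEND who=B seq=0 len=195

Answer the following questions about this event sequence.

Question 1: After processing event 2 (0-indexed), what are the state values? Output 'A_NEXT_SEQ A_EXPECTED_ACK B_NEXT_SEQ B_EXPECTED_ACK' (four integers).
After event 0: A_seq=117 A_ack=0 B_seq=0 B_ack=117
After event 1: A_seq=117 A_ack=0 B_seq=0 B_ack=117
After event 2: A_seq=284 A_ack=0 B_seq=0 B_ack=117

284 0 0 117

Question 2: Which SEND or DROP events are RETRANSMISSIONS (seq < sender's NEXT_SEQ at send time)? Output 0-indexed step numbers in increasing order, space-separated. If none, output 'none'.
Answer: none

Derivation:
Step 0: SEND seq=100 -> fresh
Step 2: DROP seq=117 -> fresh
Step 3: SEND seq=284 -> fresh
Step 4: SEND seq=0 -> fresh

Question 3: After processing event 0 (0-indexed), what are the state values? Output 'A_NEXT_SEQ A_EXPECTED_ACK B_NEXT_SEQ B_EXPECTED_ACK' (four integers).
After event 0: A_seq=117 A_ack=0 B_seq=0 B_ack=117

117 0 0 117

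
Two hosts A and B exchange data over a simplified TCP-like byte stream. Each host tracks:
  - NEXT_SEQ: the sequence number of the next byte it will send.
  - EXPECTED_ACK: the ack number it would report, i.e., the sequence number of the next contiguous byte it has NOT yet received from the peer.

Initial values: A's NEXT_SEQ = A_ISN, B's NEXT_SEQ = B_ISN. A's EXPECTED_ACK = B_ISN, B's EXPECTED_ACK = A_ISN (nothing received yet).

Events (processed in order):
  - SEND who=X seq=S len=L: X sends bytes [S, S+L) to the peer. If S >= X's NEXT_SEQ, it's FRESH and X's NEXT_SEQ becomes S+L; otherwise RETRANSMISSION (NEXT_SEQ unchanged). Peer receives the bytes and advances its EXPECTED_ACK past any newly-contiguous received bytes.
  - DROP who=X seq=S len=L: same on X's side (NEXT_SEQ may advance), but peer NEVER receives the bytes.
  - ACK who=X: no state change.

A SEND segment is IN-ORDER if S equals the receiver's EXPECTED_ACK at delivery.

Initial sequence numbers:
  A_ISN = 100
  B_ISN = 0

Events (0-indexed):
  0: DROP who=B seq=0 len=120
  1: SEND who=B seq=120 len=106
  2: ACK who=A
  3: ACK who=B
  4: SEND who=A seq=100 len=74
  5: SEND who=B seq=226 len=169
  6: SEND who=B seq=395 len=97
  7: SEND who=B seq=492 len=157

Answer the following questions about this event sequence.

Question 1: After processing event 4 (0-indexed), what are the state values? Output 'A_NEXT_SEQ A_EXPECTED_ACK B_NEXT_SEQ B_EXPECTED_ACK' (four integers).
After event 0: A_seq=100 A_ack=0 B_seq=120 B_ack=100
After event 1: A_seq=100 A_ack=0 B_seq=226 B_ack=100
After event 2: A_seq=100 A_ack=0 B_seq=226 B_ack=100
After event 3: A_seq=100 A_ack=0 B_seq=226 B_ack=100
After event 4: A_seq=174 A_ack=0 B_seq=226 B_ack=174

174 0 226 174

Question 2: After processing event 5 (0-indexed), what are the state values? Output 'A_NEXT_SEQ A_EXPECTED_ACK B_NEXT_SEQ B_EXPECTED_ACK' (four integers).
After event 0: A_seq=100 A_ack=0 B_seq=120 B_ack=100
After event 1: A_seq=100 A_ack=0 B_seq=226 B_ack=100
After event 2: A_seq=100 A_ack=0 B_seq=226 B_ack=100
After event 3: A_seq=100 A_ack=0 B_seq=226 B_ack=100
After event 4: A_seq=174 A_ack=0 B_seq=226 B_ack=174
After event 5: A_seq=174 A_ack=0 B_seq=395 B_ack=174

174 0 395 174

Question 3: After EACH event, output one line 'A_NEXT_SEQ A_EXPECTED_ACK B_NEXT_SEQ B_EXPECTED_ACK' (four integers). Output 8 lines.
100 0 120 100
100 0 226 100
100 0 226 100
100 0 226 100
174 0 226 174
174 0 395 174
174 0 492 174
174 0 649 174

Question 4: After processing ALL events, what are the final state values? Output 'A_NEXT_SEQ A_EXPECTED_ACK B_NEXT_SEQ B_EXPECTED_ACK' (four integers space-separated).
After event 0: A_seq=100 A_ack=0 B_seq=120 B_ack=100
After event 1: A_seq=100 A_ack=0 B_seq=226 B_ack=100
After event 2: A_seq=100 A_ack=0 B_seq=226 B_ack=100
After event 3: A_seq=100 A_ack=0 B_seq=226 B_ack=100
After event 4: A_seq=174 A_ack=0 B_seq=226 B_ack=174
After event 5: A_seq=174 A_ack=0 B_seq=395 B_ack=174
After event 6: A_seq=174 A_ack=0 B_seq=492 B_ack=174
After event 7: A_seq=174 A_ack=0 B_seq=649 B_ack=174

Answer: 174 0 649 174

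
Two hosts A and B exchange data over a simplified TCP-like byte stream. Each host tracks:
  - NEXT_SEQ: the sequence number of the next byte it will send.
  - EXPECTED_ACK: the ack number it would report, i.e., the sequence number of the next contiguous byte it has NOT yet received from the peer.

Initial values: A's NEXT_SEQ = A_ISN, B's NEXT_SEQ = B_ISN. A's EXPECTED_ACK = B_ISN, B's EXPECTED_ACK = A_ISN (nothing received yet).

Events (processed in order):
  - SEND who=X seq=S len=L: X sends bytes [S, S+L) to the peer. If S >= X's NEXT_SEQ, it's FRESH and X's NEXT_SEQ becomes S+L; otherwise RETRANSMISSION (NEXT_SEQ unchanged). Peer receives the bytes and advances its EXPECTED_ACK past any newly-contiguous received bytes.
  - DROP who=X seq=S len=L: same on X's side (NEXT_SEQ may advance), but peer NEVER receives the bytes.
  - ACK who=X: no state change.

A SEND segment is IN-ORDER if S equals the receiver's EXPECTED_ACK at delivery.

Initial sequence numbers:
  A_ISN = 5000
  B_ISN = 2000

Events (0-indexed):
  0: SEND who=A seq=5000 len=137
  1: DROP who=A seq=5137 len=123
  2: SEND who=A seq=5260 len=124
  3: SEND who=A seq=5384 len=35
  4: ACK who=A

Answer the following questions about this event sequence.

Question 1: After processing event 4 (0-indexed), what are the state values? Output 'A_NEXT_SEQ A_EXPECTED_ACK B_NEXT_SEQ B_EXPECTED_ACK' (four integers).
After event 0: A_seq=5137 A_ack=2000 B_seq=2000 B_ack=5137
After event 1: A_seq=5260 A_ack=2000 B_seq=2000 B_ack=5137
After event 2: A_seq=5384 A_ack=2000 B_seq=2000 B_ack=5137
After event 3: A_seq=5419 A_ack=2000 B_seq=2000 B_ack=5137
After event 4: A_seq=5419 A_ack=2000 B_seq=2000 B_ack=5137

5419 2000 2000 5137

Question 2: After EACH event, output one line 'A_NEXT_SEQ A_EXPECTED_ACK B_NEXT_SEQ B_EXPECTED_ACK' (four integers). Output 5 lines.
5137 2000 2000 5137
5260 2000 2000 5137
5384 2000 2000 5137
5419 2000 2000 5137
5419 2000 2000 5137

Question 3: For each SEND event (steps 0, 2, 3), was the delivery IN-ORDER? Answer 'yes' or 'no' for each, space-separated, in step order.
Answer: yes no no

Derivation:
Step 0: SEND seq=5000 -> in-order
Step 2: SEND seq=5260 -> out-of-order
Step 3: SEND seq=5384 -> out-of-order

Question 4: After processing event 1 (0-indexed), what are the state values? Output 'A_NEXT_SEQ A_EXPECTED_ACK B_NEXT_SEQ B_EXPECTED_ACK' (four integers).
After event 0: A_seq=5137 A_ack=2000 B_seq=2000 B_ack=5137
After event 1: A_seq=5260 A_ack=2000 B_seq=2000 B_ack=5137

5260 2000 2000 5137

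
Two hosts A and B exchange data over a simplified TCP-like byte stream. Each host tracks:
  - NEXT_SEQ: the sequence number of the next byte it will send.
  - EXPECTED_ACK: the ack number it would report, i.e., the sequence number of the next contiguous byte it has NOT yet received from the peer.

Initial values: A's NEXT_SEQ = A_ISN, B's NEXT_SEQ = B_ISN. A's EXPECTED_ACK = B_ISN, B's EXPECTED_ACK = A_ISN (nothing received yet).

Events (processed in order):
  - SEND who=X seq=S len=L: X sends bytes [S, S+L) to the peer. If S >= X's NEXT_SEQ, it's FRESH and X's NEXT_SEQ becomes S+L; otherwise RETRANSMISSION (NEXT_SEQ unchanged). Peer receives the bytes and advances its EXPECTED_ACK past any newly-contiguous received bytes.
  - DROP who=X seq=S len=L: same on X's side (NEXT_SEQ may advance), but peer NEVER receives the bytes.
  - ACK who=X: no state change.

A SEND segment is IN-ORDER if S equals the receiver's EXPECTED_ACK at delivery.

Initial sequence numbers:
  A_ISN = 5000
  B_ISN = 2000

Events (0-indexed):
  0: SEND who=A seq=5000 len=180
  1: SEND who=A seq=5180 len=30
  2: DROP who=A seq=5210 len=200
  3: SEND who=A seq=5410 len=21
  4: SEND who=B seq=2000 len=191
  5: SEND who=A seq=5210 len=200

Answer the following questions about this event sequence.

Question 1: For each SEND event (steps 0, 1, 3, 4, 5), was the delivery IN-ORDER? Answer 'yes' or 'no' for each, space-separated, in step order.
Answer: yes yes no yes yes

Derivation:
Step 0: SEND seq=5000 -> in-order
Step 1: SEND seq=5180 -> in-order
Step 3: SEND seq=5410 -> out-of-order
Step 4: SEND seq=2000 -> in-order
Step 5: SEND seq=5210 -> in-order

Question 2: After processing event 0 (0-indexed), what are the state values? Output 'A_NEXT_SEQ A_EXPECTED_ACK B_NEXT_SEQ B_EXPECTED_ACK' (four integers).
After event 0: A_seq=5180 A_ack=2000 B_seq=2000 B_ack=5180

5180 2000 2000 5180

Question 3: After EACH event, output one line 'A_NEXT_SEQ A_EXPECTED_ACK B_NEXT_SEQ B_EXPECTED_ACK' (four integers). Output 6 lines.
5180 2000 2000 5180
5210 2000 2000 5210
5410 2000 2000 5210
5431 2000 2000 5210
5431 2191 2191 5210
5431 2191 2191 5431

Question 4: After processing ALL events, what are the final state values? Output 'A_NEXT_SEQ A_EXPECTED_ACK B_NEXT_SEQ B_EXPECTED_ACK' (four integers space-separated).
Answer: 5431 2191 2191 5431

Derivation:
After event 0: A_seq=5180 A_ack=2000 B_seq=2000 B_ack=5180
After event 1: A_seq=5210 A_ack=2000 B_seq=2000 B_ack=5210
After event 2: A_seq=5410 A_ack=2000 B_seq=2000 B_ack=5210
After event 3: A_seq=5431 A_ack=2000 B_seq=2000 B_ack=5210
After event 4: A_seq=5431 A_ack=2191 B_seq=2191 B_ack=5210
After event 5: A_seq=5431 A_ack=2191 B_seq=2191 B_ack=5431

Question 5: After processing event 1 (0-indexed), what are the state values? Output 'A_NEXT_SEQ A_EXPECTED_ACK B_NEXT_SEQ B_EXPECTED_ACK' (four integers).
After event 0: A_seq=5180 A_ack=2000 B_seq=2000 B_ack=5180
After event 1: A_seq=5210 A_ack=2000 B_seq=2000 B_ack=5210

5210 2000 2000 5210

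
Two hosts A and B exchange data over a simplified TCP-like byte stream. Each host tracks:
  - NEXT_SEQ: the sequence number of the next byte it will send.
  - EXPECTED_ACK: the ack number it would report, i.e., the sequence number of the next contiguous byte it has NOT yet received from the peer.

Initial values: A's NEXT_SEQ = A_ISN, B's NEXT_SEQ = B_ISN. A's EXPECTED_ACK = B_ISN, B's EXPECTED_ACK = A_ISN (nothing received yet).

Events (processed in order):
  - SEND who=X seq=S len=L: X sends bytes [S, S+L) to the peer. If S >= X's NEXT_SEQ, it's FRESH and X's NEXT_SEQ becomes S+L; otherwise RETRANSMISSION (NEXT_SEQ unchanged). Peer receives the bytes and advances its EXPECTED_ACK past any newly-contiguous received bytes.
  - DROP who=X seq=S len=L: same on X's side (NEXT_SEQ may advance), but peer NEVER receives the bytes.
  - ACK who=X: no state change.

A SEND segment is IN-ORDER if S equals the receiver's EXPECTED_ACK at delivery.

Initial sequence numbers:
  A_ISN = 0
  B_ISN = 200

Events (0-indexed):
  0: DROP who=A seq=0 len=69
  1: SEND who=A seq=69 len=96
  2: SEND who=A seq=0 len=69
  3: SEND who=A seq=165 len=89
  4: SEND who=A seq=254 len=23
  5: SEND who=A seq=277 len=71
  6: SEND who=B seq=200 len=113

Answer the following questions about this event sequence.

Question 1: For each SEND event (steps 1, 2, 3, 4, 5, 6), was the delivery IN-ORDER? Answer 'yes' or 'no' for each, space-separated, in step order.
Answer: no yes yes yes yes yes

Derivation:
Step 1: SEND seq=69 -> out-of-order
Step 2: SEND seq=0 -> in-order
Step 3: SEND seq=165 -> in-order
Step 4: SEND seq=254 -> in-order
Step 5: SEND seq=277 -> in-order
Step 6: SEND seq=200 -> in-order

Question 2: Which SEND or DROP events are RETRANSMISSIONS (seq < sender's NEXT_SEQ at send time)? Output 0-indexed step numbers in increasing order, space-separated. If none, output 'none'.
Answer: 2

Derivation:
Step 0: DROP seq=0 -> fresh
Step 1: SEND seq=69 -> fresh
Step 2: SEND seq=0 -> retransmit
Step 3: SEND seq=165 -> fresh
Step 4: SEND seq=254 -> fresh
Step 5: SEND seq=277 -> fresh
Step 6: SEND seq=200 -> fresh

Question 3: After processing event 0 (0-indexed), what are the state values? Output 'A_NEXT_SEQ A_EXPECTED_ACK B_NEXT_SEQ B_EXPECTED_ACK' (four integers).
After event 0: A_seq=69 A_ack=200 B_seq=200 B_ack=0

69 200 200 0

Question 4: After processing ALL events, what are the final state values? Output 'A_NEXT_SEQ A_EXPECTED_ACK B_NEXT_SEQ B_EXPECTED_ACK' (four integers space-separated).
Answer: 348 313 313 348

Derivation:
After event 0: A_seq=69 A_ack=200 B_seq=200 B_ack=0
After event 1: A_seq=165 A_ack=200 B_seq=200 B_ack=0
After event 2: A_seq=165 A_ack=200 B_seq=200 B_ack=165
After event 3: A_seq=254 A_ack=200 B_seq=200 B_ack=254
After event 4: A_seq=277 A_ack=200 B_seq=200 B_ack=277
After event 5: A_seq=348 A_ack=200 B_seq=200 B_ack=348
After event 6: A_seq=348 A_ack=313 B_seq=313 B_ack=348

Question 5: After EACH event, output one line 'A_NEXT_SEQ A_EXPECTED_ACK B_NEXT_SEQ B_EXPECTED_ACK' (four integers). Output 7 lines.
69 200 200 0
165 200 200 0
165 200 200 165
254 200 200 254
277 200 200 277
348 200 200 348
348 313 313 348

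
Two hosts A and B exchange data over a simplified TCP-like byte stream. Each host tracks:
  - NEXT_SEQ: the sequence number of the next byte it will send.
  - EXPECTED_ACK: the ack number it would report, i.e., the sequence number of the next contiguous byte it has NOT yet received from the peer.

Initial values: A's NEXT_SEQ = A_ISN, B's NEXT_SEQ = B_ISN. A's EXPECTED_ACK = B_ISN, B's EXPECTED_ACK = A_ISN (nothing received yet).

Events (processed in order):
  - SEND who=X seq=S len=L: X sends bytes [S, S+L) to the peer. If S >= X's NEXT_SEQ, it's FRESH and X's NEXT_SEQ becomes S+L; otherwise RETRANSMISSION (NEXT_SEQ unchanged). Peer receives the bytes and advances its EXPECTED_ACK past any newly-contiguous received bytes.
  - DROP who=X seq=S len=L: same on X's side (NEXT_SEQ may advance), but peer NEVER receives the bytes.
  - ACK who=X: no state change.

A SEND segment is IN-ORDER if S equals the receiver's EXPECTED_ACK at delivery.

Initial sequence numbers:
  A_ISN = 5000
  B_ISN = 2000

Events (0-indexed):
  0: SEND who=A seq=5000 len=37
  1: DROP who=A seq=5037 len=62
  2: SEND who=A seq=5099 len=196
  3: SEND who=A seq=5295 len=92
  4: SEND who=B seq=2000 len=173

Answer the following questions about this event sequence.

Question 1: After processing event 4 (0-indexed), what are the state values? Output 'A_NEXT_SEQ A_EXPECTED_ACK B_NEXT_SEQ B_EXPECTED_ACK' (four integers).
After event 0: A_seq=5037 A_ack=2000 B_seq=2000 B_ack=5037
After event 1: A_seq=5099 A_ack=2000 B_seq=2000 B_ack=5037
After event 2: A_seq=5295 A_ack=2000 B_seq=2000 B_ack=5037
After event 3: A_seq=5387 A_ack=2000 B_seq=2000 B_ack=5037
After event 4: A_seq=5387 A_ack=2173 B_seq=2173 B_ack=5037

5387 2173 2173 5037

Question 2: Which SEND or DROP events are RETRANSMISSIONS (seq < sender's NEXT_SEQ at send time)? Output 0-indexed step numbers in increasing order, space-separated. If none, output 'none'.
Step 0: SEND seq=5000 -> fresh
Step 1: DROP seq=5037 -> fresh
Step 2: SEND seq=5099 -> fresh
Step 3: SEND seq=5295 -> fresh
Step 4: SEND seq=2000 -> fresh

Answer: none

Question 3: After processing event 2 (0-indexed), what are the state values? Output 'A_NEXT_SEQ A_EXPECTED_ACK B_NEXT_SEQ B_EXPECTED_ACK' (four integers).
After event 0: A_seq=5037 A_ack=2000 B_seq=2000 B_ack=5037
After event 1: A_seq=5099 A_ack=2000 B_seq=2000 B_ack=5037
After event 2: A_seq=5295 A_ack=2000 B_seq=2000 B_ack=5037

5295 2000 2000 5037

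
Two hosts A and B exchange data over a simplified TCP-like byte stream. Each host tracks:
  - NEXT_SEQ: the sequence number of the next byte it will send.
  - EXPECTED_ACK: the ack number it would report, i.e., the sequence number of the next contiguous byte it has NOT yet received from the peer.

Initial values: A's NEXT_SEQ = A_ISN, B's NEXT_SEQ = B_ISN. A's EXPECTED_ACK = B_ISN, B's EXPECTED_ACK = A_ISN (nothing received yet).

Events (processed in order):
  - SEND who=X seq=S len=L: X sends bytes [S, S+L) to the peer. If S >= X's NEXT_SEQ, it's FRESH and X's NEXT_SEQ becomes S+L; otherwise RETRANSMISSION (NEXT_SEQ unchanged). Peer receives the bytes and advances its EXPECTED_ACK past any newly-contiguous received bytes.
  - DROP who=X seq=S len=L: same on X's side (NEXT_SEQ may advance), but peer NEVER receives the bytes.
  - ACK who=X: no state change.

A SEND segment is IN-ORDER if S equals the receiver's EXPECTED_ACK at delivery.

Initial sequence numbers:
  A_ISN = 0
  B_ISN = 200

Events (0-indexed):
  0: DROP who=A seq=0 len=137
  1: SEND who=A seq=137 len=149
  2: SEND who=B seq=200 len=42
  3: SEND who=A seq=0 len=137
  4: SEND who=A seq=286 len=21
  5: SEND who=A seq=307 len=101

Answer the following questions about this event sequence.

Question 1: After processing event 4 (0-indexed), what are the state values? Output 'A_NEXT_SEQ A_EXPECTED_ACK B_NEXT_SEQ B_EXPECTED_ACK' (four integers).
After event 0: A_seq=137 A_ack=200 B_seq=200 B_ack=0
After event 1: A_seq=286 A_ack=200 B_seq=200 B_ack=0
After event 2: A_seq=286 A_ack=242 B_seq=242 B_ack=0
After event 3: A_seq=286 A_ack=242 B_seq=242 B_ack=286
After event 4: A_seq=307 A_ack=242 B_seq=242 B_ack=307

307 242 242 307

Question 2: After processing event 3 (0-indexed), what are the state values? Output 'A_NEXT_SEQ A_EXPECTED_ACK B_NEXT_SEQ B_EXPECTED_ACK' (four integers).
After event 0: A_seq=137 A_ack=200 B_seq=200 B_ack=0
After event 1: A_seq=286 A_ack=200 B_seq=200 B_ack=0
After event 2: A_seq=286 A_ack=242 B_seq=242 B_ack=0
After event 3: A_seq=286 A_ack=242 B_seq=242 B_ack=286

286 242 242 286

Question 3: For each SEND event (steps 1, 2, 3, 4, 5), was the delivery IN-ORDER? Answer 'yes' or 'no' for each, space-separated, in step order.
Step 1: SEND seq=137 -> out-of-order
Step 2: SEND seq=200 -> in-order
Step 3: SEND seq=0 -> in-order
Step 4: SEND seq=286 -> in-order
Step 5: SEND seq=307 -> in-order

Answer: no yes yes yes yes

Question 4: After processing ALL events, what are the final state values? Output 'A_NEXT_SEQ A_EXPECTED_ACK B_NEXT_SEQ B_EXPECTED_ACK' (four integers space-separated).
After event 0: A_seq=137 A_ack=200 B_seq=200 B_ack=0
After event 1: A_seq=286 A_ack=200 B_seq=200 B_ack=0
After event 2: A_seq=286 A_ack=242 B_seq=242 B_ack=0
After event 3: A_seq=286 A_ack=242 B_seq=242 B_ack=286
After event 4: A_seq=307 A_ack=242 B_seq=242 B_ack=307
After event 5: A_seq=408 A_ack=242 B_seq=242 B_ack=408

Answer: 408 242 242 408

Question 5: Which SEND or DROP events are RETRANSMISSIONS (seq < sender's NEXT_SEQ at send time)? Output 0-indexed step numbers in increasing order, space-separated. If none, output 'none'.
Answer: 3

Derivation:
Step 0: DROP seq=0 -> fresh
Step 1: SEND seq=137 -> fresh
Step 2: SEND seq=200 -> fresh
Step 3: SEND seq=0 -> retransmit
Step 4: SEND seq=286 -> fresh
Step 5: SEND seq=307 -> fresh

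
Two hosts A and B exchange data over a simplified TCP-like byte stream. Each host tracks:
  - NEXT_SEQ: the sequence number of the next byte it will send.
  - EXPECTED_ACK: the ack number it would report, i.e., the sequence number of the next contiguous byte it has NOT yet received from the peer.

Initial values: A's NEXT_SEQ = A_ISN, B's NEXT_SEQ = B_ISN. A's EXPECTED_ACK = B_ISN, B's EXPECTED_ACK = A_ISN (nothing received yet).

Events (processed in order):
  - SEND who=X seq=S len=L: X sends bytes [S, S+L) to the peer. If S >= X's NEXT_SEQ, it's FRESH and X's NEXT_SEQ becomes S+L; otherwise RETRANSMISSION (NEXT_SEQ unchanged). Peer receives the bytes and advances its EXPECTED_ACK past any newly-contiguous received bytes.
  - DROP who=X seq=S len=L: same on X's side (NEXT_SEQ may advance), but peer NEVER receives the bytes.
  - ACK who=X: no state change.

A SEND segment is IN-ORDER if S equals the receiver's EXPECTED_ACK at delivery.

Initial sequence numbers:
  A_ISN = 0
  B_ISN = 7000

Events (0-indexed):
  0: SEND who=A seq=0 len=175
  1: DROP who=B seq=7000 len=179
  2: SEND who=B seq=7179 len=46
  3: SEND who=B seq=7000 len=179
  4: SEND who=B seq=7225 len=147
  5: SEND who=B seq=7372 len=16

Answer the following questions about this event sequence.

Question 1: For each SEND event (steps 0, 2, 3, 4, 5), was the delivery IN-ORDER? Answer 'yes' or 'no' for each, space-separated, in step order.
Step 0: SEND seq=0 -> in-order
Step 2: SEND seq=7179 -> out-of-order
Step 3: SEND seq=7000 -> in-order
Step 4: SEND seq=7225 -> in-order
Step 5: SEND seq=7372 -> in-order

Answer: yes no yes yes yes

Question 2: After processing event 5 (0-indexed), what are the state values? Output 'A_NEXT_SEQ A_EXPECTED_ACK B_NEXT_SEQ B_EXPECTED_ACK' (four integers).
After event 0: A_seq=175 A_ack=7000 B_seq=7000 B_ack=175
After event 1: A_seq=175 A_ack=7000 B_seq=7179 B_ack=175
After event 2: A_seq=175 A_ack=7000 B_seq=7225 B_ack=175
After event 3: A_seq=175 A_ack=7225 B_seq=7225 B_ack=175
After event 4: A_seq=175 A_ack=7372 B_seq=7372 B_ack=175
After event 5: A_seq=175 A_ack=7388 B_seq=7388 B_ack=175

175 7388 7388 175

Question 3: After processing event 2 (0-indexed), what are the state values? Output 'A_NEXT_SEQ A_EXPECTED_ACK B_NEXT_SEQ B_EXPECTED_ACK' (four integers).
After event 0: A_seq=175 A_ack=7000 B_seq=7000 B_ack=175
After event 1: A_seq=175 A_ack=7000 B_seq=7179 B_ack=175
After event 2: A_seq=175 A_ack=7000 B_seq=7225 B_ack=175

175 7000 7225 175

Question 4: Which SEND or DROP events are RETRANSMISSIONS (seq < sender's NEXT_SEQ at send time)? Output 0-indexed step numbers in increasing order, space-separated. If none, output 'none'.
Answer: 3

Derivation:
Step 0: SEND seq=0 -> fresh
Step 1: DROP seq=7000 -> fresh
Step 2: SEND seq=7179 -> fresh
Step 3: SEND seq=7000 -> retransmit
Step 4: SEND seq=7225 -> fresh
Step 5: SEND seq=7372 -> fresh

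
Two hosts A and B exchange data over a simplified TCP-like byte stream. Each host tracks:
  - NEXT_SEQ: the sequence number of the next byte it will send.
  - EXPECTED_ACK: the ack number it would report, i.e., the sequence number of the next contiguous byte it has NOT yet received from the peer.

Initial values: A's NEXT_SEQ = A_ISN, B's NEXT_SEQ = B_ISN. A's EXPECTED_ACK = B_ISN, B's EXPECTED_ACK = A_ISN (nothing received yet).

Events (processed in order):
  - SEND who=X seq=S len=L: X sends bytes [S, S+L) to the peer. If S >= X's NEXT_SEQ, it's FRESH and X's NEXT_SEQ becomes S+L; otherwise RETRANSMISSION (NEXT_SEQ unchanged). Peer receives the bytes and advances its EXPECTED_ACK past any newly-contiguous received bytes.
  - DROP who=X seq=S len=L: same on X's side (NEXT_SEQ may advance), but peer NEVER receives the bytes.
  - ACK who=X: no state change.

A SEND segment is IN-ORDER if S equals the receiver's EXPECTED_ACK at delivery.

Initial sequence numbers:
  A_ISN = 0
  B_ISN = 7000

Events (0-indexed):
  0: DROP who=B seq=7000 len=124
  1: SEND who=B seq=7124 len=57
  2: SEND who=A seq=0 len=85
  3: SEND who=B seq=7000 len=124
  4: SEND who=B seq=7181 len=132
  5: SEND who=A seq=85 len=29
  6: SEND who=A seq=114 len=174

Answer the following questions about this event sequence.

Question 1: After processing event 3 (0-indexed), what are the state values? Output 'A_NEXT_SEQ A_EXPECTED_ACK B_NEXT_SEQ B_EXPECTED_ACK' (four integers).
After event 0: A_seq=0 A_ack=7000 B_seq=7124 B_ack=0
After event 1: A_seq=0 A_ack=7000 B_seq=7181 B_ack=0
After event 2: A_seq=85 A_ack=7000 B_seq=7181 B_ack=85
After event 3: A_seq=85 A_ack=7181 B_seq=7181 B_ack=85

85 7181 7181 85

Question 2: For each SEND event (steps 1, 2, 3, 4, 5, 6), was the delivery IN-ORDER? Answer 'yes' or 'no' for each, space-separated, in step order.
Answer: no yes yes yes yes yes

Derivation:
Step 1: SEND seq=7124 -> out-of-order
Step 2: SEND seq=0 -> in-order
Step 3: SEND seq=7000 -> in-order
Step 4: SEND seq=7181 -> in-order
Step 5: SEND seq=85 -> in-order
Step 6: SEND seq=114 -> in-order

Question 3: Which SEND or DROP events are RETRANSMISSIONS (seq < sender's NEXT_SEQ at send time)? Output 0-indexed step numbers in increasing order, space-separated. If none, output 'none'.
Answer: 3

Derivation:
Step 0: DROP seq=7000 -> fresh
Step 1: SEND seq=7124 -> fresh
Step 2: SEND seq=0 -> fresh
Step 3: SEND seq=7000 -> retransmit
Step 4: SEND seq=7181 -> fresh
Step 5: SEND seq=85 -> fresh
Step 6: SEND seq=114 -> fresh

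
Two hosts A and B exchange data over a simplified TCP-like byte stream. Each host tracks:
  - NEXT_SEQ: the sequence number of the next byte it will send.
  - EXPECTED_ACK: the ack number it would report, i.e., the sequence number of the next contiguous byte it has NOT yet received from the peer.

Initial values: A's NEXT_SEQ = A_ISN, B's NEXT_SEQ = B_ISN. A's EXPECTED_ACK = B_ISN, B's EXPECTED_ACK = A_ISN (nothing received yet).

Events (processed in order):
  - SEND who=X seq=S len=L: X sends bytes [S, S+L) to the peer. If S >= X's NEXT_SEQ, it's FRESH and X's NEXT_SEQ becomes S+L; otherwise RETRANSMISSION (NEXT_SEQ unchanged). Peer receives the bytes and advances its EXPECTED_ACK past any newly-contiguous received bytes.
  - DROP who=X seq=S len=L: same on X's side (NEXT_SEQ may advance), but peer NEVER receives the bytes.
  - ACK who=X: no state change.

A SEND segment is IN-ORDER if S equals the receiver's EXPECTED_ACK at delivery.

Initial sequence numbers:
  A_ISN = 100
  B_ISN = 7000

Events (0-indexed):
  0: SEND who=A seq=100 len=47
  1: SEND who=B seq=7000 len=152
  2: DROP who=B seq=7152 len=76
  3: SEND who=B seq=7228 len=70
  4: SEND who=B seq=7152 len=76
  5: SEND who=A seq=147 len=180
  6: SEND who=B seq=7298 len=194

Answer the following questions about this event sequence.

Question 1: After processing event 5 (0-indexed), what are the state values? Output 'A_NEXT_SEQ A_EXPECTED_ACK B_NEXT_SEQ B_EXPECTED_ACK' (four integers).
After event 0: A_seq=147 A_ack=7000 B_seq=7000 B_ack=147
After event 1: A_seq=147 A_ack=7152 B_seq=7152 B_ack=147
After event 2: A_seq=147 A_ack=7152 B_seq=7228 B_ack=147
After event 3: A_seq=147 A_ack=7152 B_seq=7298 B_ack=147
After event 4: A_seq=147 A_ack=7298 B_seq=7298 B_ack=147
After event 5: A_seq=327 A_ack=7298 B_seq=7298 B_ack=327

327 7298 7298 327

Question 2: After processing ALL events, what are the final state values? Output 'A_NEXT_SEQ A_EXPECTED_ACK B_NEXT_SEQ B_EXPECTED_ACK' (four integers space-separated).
After event 0: A_seq=147 A_ack=7000 B_seq=7000 B_ack=147
After event 1: A_seq=147 A_ack=7152 B_seq=7152 B_ack=147
After event 2: A_seq=147 A_ack=7152 B_seq=7228 B_ack=147
After event 3: A_seq=147 A_ack=7152 B_seq=7298 B_ack=147
After event 4: A_seq=147 A_ack=7298 B_seq=7298 B_ack=147
After event 5: A_seq=327 A_ack=7298 B_seq=7298 B_ack=327
After event 6: A_seq=327 A_ack=7492 B_seq=7492 B_ack=327

Answer: 327 7492 7492 327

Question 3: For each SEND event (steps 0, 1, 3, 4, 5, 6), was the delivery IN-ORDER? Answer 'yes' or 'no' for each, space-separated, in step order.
Answer: yes yes no yes yes yes

Derivation:
Step 0: SEND seq=100 -> in-order
Step 1: SEND seq=7000 -> in-order
Step 3: SEND seq=7228 -> out-of-order
Step 4: SEND seq=7152 -> in-order
Step 5: SEND seq=147 -> in-order
Step 6: SEND seq=7298 -> in-order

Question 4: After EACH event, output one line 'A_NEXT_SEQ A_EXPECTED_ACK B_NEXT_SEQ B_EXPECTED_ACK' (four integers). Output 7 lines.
147 7000 7000 147
147 7152 7152 147
147 7152 7228 147
147 7152 7298 147
147 7298 7298 147
327 7298 7298 327
327 7492 7492 327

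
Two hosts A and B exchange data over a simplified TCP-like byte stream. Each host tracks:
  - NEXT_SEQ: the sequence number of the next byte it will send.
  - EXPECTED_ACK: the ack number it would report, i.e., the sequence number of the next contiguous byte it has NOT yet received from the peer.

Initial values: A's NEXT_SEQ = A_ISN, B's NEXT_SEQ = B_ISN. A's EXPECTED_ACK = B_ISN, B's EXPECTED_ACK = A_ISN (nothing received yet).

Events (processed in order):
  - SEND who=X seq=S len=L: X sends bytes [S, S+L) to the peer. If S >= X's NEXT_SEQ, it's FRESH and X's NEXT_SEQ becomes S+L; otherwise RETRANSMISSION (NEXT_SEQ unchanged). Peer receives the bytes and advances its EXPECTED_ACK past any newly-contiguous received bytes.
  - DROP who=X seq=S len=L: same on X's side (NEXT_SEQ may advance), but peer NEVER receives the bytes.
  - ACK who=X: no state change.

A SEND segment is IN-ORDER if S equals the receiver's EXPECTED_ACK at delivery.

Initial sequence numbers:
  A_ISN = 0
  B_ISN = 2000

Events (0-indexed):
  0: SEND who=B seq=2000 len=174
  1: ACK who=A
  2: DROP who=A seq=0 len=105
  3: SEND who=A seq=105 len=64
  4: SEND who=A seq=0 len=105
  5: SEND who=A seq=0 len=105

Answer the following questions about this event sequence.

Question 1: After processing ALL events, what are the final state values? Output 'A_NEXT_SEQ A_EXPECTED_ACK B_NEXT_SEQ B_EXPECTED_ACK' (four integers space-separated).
Answer: 169 2174 2174 169

Derivation:
After event 0: A_seq=0 A_ack=2174 B_seq=2174 B_ack=0
After event 1: A_seq=0 A_ack=2174 B_seq=2174 B_ack=0
After event 2: A_seq=105 A_ack=2174 B_seq=2174 B_ack=0
After event 3: A_seq=169 A_ack=2174 B_seq=2174 B_ack=0
After event 4: A_seq=169 A_ack=2174 B_seq=2174 B_ack=169
After event 5: A_seq=169 A_ack=2174 B_seq=2174 B_ack=169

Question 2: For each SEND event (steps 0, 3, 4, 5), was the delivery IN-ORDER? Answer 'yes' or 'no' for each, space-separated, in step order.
Step 0: SEND seq=2000 -> in-order
Step 3: SEND seq=105 -> out-of-order
Step 4: SEND seq=0 -> in-order
Step 5: SEND seq=0 -> out-of-order

Answer: yes no yes no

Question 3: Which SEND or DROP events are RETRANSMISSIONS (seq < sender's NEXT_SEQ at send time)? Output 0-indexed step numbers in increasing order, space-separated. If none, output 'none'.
Answer: 4 5

Derivation:
Step 0: SEND seq=2000 -> fresh
Step 2: DROP seq=0 -> fresh
Step 3: SEND seq=105 -> fresh
Step 4: SEND seq=0 -> retransmit
Step 5: SEND seq=0 -> retransmit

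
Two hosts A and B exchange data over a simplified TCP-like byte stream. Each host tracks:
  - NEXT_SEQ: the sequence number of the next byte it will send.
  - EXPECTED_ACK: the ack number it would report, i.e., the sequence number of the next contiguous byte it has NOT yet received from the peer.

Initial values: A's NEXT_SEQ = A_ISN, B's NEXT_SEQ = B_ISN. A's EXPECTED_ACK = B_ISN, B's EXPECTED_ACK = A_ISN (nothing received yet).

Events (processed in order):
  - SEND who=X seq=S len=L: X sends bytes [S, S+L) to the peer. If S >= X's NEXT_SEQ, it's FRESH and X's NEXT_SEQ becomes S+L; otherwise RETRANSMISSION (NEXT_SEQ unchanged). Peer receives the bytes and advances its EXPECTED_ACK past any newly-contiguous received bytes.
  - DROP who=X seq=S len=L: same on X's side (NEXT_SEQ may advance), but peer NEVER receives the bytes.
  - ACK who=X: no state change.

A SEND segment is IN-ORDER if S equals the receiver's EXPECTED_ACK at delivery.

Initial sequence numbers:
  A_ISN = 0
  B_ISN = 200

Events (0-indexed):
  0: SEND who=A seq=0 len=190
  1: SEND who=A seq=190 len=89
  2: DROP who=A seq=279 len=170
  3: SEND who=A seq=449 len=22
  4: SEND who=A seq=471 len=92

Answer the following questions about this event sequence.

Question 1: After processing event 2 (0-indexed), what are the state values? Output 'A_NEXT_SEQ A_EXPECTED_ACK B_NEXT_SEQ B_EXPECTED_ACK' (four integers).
After event 0: A_seq=190 A_ack=200 B_seq=200 B_ack=190
After event 1: A_seq=279 A_ack=200 B_seq=200 B_ack=279
After event 2: A_seq=449 A_ack=200 B_seq=200 B_ack=279

449 200 200 279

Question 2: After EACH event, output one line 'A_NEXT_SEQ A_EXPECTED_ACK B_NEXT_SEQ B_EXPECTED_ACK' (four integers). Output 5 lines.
190 200 200 190
279 200 200 279
449 200 200 279
471 200 200 279
563 200 200 279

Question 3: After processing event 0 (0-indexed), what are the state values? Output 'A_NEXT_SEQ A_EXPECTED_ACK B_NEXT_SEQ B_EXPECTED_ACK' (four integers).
After event 0: A_seq=190 A_ack=200 B_seq=200 B_ack=190

190 200 200 190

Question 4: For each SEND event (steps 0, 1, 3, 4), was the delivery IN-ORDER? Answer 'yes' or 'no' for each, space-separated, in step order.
Step 0: SEND seq=0 -> in-order
Step 1: SEND seq=190 -> in-order
Step 3: SEND seq=449 -> out-of-order
Step 4: SEND seq=471 -> out-of-order

Answer: yes yes no no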